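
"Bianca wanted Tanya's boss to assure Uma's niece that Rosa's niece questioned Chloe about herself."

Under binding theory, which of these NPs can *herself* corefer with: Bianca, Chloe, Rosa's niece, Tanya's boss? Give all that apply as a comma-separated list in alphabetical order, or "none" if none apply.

Chloe, Rosa's niece

*herself* is a reflexive; Principle A requires it to be bound within its binding domain — the clause headed by 'questioned'.
— Bianca: subject of the matrix clause; c-commands the reflexive but lies outside its binding domain — cannot bind it (Principle A).
— Chloe: object of the clause headed by 'questioned'; c-commands the reflexive within its binding domain — allowed (Principle A).
— Rosa's niece: subject of the clause headed by 'questioned'; c-commands the reflexive within its binding domain — allowed (Principle A).
— Tanya's boss: subject of the clause headed by 'assure'; c-commands the reflexive but lies outside its binding domain — cannot bind it (Principle A).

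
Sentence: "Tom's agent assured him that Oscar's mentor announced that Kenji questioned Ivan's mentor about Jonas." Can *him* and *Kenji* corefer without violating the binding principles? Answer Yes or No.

No

*Kenji* is an R-expression; Principle C requires it to be free (not bound by any c-commanding expression).
— him: object of the matrix clause; the pronoun c-commands the R-expression — coreference blocked (Principle C).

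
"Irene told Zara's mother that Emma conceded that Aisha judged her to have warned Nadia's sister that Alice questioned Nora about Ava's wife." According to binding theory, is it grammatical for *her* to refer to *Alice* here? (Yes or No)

No

*Alice* is an R-expression; Principle C requires it to be free (not bound by any c-commanding expression).
— her: subject of the clause headed by 'warned'; the pronoun c-commands the R-expression — coreference blocked (Principle C).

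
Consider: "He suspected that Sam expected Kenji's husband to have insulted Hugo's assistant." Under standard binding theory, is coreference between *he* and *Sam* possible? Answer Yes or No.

*Sam* is an R-expression; Principle C requires it to be free (not bound by any c-commanding expression).
— he: subject of the matrix clause; the pronoun c-commands the R-expression — coreference blocked (Principle C).

No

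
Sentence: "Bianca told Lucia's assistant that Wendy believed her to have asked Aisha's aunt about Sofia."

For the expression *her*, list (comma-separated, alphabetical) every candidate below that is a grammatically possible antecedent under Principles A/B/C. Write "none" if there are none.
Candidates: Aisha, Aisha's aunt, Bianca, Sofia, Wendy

Bianca

*her* is a pronoun; Principle B requires it to be free in its binding domain — the clause headed by 'believed'.
— Aisha: possessor inside the object DP of the clause headed by 'asked'; is c-commanded by the pronoun; coreference would bind this R-expression — blocked (Principle C).
— Aisha's aunt: object of the clause headed by 'asked'; is c-commanded by the pronoun; coreference would bind this R-expression — blocked (Principle C).
— Bianca: subject of the matrix clause; c-commands the pronoun but lies outside its binding domain — allowed.
— Sofia: second object of the clause headed by 'asked'; is c-commanded by the pronoun; coreference would bind this R-expression — blocked (Principle C).
— Wendy: subject of the clause headed by 'believed'; c-commands the pronoun within its binding domain — blocked (Principle B).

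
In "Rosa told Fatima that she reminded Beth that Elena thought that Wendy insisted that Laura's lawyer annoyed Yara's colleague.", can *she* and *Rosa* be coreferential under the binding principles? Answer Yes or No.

Yes

*Rosa* is an R-expression; Principle C requires it to be free (not bound by any c-commanding expression).
— she: subject of the clause headed by 'reminded'; the pronoun does not c-command the R-expression — coreference allowed.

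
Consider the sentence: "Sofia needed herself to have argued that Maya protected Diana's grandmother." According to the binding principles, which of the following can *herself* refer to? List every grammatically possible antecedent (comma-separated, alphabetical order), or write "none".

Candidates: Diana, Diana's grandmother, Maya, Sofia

*herself* is a reflexive; Principle A requires it to be bound within its binding domain — the matrix clause.
— Diana: possessor inside the object DP of the clause headed by 'protected'; does not c-command the reflexive — cannot bind it (Principle A).
— Diana's grandmother: object of the clause headed by 'protected'; does not c-command the reflexive — cannot bind it (Principle A).
— Maya: subject of the clause headed by 'protected'; does not c-command the reflexive — cannot bind it (Principle A).
— Sofia: subject of the matrix clause; c-commands the reflexive within its binding domain — allowed (Principle A).

Sofia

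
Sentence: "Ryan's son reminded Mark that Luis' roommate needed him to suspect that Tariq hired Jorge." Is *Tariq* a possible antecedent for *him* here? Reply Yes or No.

No

*him* is a pronoun; Principle B requires it to be free in its binding domain — the clause headed by 'needed'.
— Tariq: subject of the clause headed by 'hired'; is c-commanded by the pronoun; coreference would bind this R-expression — blocked (Principle C).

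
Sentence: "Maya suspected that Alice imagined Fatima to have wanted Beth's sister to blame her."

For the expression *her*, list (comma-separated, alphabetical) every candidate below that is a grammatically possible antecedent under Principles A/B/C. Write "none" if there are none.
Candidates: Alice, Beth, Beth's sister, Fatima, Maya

*her* is a pronoun; Principle B requires it to be free in its binding domain — the clause headed by 'blame'.
— Alice: subject of the clause headed by 'imagined'; c-commands the pronoun but lies outside its binding domain — allowed.
— Beth: possessor inside the subject DP of the clause headed by 'blame'; does not c-command the pronoun — Principle B does not apply; allowed.
— Beth's sister: subject of the clause headed by 'blame'; c-commands the pronoun within its binding domain — blocked (Principle B).
— Fatima: subject of the clause headed by 'wanted'; c-commands the pronoun but lies outside its binding domain — allowed.
— Maya: subject of the matrix clause; c-commands the pronoun but lies outside its binding domain — allowed.

Alice, Beth, Fatima, Maya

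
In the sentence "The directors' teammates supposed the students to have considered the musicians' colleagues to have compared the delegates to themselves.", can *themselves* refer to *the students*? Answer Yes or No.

*themselves* is a reflexive; Principle A requires it to be bound within its binding domain — the clause headed by 'compared'.
— the students: subject of the clause headed by 'considered'; c-commands the reflexive but lies outside its binding domain — cannot bind it (Principle A).

No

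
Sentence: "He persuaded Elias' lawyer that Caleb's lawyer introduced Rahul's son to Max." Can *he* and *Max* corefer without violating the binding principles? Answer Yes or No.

*Max* is an R-expression; Principle C requires it to be free (not bound by any c-commanding expression).
— he: subject of the matrix clause; the pronoun c-commands the R-expression — coreference blocked (Principle C).

No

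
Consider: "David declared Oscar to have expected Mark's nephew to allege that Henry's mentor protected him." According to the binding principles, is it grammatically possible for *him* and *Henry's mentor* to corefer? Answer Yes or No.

No

*him* is a pronoun; Principle B requires it to be free in its binding domain — the clause headed by 'protected'.
— Henry's mentor: subject of the clause headed by 'protected'; c-commands the pronoun within its binding domain — blocked (Principle B).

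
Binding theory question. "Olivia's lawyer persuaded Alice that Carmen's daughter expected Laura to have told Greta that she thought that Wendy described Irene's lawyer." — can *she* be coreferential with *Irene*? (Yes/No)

No

*she* is a pronoun; Principle B requires it to be free in its binding domain — the clause headed by 'thought'.
— Irene: possessor inside the object DP of the clause headed by 'described'; is c-commanded by the pronoun; coreference would bind this R-expression — blocked (Principle C).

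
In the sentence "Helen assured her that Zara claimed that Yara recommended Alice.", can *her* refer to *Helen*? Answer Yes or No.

No

*her* is a pronoun; Principle B requires it to be free in its binding domain — the matrix clause.
— Helen: subject of the matrix clause; c-commands the pronoun within its binding domain — blocked (Principle B).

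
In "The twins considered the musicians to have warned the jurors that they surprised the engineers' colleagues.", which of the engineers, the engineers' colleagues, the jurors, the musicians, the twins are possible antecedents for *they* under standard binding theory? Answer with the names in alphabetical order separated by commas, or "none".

the jurors, the musicians, the twins

*they* is a pronoun; Principle B requires it to be free in its binding domain — the clause headed by 'surprised'.
— the engineers: possessor inside the object DP of the clause headed by 'surprised'; is c-commanded by the pronoun; coreference would bind this R-expression — blocked (Principle C).
— the engineers' colleagues: object of the clause headed by 'surprised'; is c-commanded by the pronoun; coreference would bind this R-expression — blocked (Principle C).
— the jurors: object of the clause headed by 'warned'; c-commands the pronoun but lies outside its binding domain — allowed.
— the musicians: subject of the clause headed by 'warned'; c-commands the pronoun but lies outside its binding domain — allowed.
— the twins: subject of the matrix clause; c-commands the pronoun but lies outside its binding domain — allowed.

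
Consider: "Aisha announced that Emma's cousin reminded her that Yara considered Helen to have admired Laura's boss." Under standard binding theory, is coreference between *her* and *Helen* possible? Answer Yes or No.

*Helen* is an R-expression; Principle C requires it to be free (not bound by any c-commanding expression).
— her: object of the clause headed by 'reminded'; the pronoun c-commands the R-expression — coreference blocked (Principle C).

No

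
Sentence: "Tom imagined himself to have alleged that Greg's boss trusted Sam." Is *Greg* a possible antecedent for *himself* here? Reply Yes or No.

*himself* is a reflexive; Principle A requires it to be bound within its binding domain — the matrix clause.
— Greg: possessor inside the subject DP of the clause headed by 'trusted'; does not c-command the reflexive — cannot bind it (Principle A).

No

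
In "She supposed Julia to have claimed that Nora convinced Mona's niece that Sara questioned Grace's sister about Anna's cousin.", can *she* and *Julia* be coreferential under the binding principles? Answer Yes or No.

No

*Julia* is an R-expression; Principle C requires it to be free (not bound by any c-commanding expression).
— she: subject of the matrix clause; the pronoun c-commands the R-expression — coreference blocked (Principle C).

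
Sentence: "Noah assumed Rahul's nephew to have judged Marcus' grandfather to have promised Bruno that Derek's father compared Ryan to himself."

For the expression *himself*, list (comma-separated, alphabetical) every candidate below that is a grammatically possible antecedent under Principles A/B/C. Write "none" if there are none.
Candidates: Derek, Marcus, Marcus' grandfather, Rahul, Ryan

*himself* is a reflexive; Principle A requires it to be bound within its binding domain — the clause headed by 'compared'.
— Derek: possessor inside the subject DP of the clause headed by 'compared'; does not c-command the reflexive — cannot bind it (Principle A).
— Marcus: possessor inside the subject DP of the clause headed by 'promised'; does not c-command the reflexive — cannot bind it (Principle A).
— Marcus' grandfather: subject of the clause headed by 'promised'; c-commands the reflexive but lies outside its binding domain — cannot bind it (Principle A).
— Rahul: possessor inside the subject DP of the clause headed by 'judged'; does not c-command the reflexive — cannot bind it (Principle A).
— Ryan: object of the clause headed by 'compared'; c-commands the reflexive within its binding domain — allowed (Principle A).

Ryan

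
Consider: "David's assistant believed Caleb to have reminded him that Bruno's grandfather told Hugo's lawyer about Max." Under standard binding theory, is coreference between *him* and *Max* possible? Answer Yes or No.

No

*Max* is an R-expression; Principle C requires it to be free (not bound by any c-commanding expression).
— him: object of the clause headed by 'reminded'; the pronoun c-commands the R-expression — coreference blocked (Principle C).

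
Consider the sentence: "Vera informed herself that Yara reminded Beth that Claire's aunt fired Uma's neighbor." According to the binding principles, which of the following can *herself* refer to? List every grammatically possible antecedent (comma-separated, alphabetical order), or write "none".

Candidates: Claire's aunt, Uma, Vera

*herself* is a reflexive; Principle A requires it to be bound within its binding domain — the matrix clause.
— Claire's aunt: subject of the clause headed by 'fired'; does not c-command the reflexive — cannot bind it (Principle A).
— Uma: possessor inside the object DP of the clause headed by 'fired'; does not c-command the reflexive — cannot bind it (Principle A).
— Vera: subject of the matrix clause; c-commands the reflexive within its binding domain — allowed (Principle A).

Vera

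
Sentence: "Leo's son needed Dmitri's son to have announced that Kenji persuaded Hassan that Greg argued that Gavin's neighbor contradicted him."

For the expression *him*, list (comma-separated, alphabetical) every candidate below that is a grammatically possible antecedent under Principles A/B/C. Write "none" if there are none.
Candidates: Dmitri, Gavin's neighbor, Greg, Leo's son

*him* is a pronoun; Principle B requires it to be free in its binding domain — the clause headed by 'contradicted'.
— Dmitri: possessor inside the subject DP of the clause headed by 'announced'; does not c-command the pronoun — Principle B does not apply; allowed.
— Gavin's neighbor: subject of the clause headed by 'contradicted'; c-commands the pronoun within its binding domain — blocked (Principle B).
— Greg: subject of the clause headed by 'argued'; c-commands the pronoun but lies outside its binding domain — allowed.
— Leo's son: subject of the matrix clause; c-commands the pronoun but lies outside its binding domain — allowed.

Dmitri, Greg, Leo's son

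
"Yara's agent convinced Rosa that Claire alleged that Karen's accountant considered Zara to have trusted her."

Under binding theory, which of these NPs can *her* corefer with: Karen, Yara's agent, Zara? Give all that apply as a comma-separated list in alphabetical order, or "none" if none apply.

Karen, Yara's agent

*her* is a pronoun; Principle B requires it to be free in its binding domain — the clause headed by 'trusted'.
— Karen: possessor inside the subject DP of the clause headed by 'considered'; does not c-command the pronoun — Principle B does not apply; allowed.
— Yara's agent: subject of the matrix clause; c-commands the pronoun but lies outside its binding domain — allowed.
— Zara: subject of the clause headed by 'trusted'; c-commands the pronoun within its binding domain — blocked (Principle B).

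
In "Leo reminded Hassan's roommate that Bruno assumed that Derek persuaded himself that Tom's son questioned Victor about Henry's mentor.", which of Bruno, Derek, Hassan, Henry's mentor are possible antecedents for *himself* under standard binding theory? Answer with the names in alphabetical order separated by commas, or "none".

Derek

*himself* is a reflexive; Principle A requires it to be bound within its binding domain — the clause headed by 'persuaded'.
— Bruno: subject of the clause headed by 'assumed'; c-commands the reflexive but lies outside its binding domain — cannot bind it (Principle A).
— Derek: subject of the clause headed by 'persuaded'; c-commands the reflexive within its binding domain — allowed (Principle A).
— Hassan: possessor inside the object DP of the matrix clause; does not c-command the reflexive — cannot bind it (Principle A).
— Henry's mentor: second object of the clause headed by 'questioned'; does not c-command the reflexive — cannot bind it (Principle A).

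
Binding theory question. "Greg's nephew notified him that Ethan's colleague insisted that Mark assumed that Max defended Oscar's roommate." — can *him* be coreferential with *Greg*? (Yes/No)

*him* is a pronoun; Principle B requires it to be free in its binding domain — the matrix clause.
— Greg: possessor inside the subject DP of the matrix clause; does not c-command the pronoun — Principle B does not apply; allowed.

Yes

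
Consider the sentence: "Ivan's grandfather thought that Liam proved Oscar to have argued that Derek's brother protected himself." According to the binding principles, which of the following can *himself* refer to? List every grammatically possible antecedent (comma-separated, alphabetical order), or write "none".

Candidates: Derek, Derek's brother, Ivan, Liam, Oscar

Derek's brother

*himself* is a reflexive; Principle A requires it to be bound within its binding domain — the clause headed by 'protected'.
— Derek: possessor inside the subject DP of the clause headed by 'protected'; does not c-command the reflexive — cannot bind it (Principle A).
— Derek's brother: subject of the clause headed by 'protected'; c-commands the reflexive within its binding domain — allowed (Principle A).
— Ivan: possessor inside the subject DP of the matrix clause; does not c-command the reflexive — cannot bind it (Principle A).
— Liam: subject of the clause headed by 'proved'; c-commands the reflexive but lies outside its binding domain — cannot bind it (Principle A).
— Oscar: subject of the clause headed by 'argued'; c-commands the reflexive but lies outside its binding domain — cannot bind it (Principle A).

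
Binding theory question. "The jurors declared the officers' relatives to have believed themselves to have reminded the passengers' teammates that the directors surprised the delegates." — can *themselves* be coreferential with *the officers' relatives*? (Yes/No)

Yes

*themselves* is a reflexive; Principle A requires it to be bound within its binding domain — the clause headed by 'believed'.
— the officers' relatives: subject of the clause headed by 'believed'; c-commands the reflexive within its binding domain — allowed (Principle A).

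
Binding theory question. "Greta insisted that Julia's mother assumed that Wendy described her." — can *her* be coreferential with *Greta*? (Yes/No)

Yes

*her* is a pronoun; Principle B requires it to be free in its binding domain — the clause headed by 'described'.
— Greta: subject of the matrix clause; c-commands the pronoun but lies outside its binding domain — allowed.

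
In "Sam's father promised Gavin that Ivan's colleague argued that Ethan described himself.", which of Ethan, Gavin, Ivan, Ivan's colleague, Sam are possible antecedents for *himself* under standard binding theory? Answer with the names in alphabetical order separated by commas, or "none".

Ethan

*himself* is a reflexive; Principle A requires it to be bound within its binding domain — the clause headed by 'described'.
— Ethan: subject of the clause headed by 'described'; c-commands the reflexive within its binding domain — allowed (Principle A).
— Gavin: object of the matrix clause; c-commands the reflexive but lies outside its binding domain — cannot bind it (Principle A).
— Ivan: possessor inside the subject DP of the clause headed by 'argued'; does not c-command the reflexive — cannot bind it (Principle A).
— Ivan's colleague: subject of the clause headed by 'argued'; c-commands the reflexive but lies outside its binding domain — cannot bind it (Principle A).
— Sam: possessor inside the subject DP of the matrix clause; does not c-command the reflexive — cannot bind it (Principle A).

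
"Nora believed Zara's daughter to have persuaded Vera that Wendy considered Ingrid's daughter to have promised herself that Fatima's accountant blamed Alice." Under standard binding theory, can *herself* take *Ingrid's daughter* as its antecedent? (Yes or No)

*herself* is a reflexive; Principle A requires it to be bound within its binding domain — the clause headed by 'promised'.
— Ingrid's daughter: subject of the clause headed by 'promised'; c-commands the reflexive within its binding domain — allowed (Principle A).

Yes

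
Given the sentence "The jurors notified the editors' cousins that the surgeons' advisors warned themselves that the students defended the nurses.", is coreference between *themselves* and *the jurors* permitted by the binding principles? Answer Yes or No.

No

*themselves* is a reflexive; Principle A requires it to be bound within its binding domain — the clause headed by 'warned'.
— the jurors: subject of the matrix clause; c-commands the reflexive but lies outside its binding domain — cannot bind it (Principle A).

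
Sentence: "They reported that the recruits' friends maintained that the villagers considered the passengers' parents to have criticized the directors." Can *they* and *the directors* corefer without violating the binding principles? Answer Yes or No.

No

*the directors* is an R-expression; Principle C requires it to be free (not bound by any c-commanding expression).
— they: subject of the matrix clause; the pronoun c-commands the R-expression — coreference blocked (Principle C).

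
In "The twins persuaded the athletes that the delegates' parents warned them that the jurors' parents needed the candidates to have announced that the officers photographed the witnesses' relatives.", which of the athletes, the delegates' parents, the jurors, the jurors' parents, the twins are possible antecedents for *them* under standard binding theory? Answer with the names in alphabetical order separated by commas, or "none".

the athletes, the twins

*them* is a pronoun; Principle B requires it to be free in its binding domain — the clause headed by 'warned'.
— the athletes: object of the matrix clause; c-commands the pronoun but lies outside its binding domain — allowed.
— the delegates' parents: subject of the clause headed by 'warned'; c-commands the pronoun within its binding domain — blocked (Principle B).
— the jurors: possessor inside the subject DP of the clause headed by 'needed'; is c-commanded by the pronoun; coreference would bind this R-expression — blocked (Principle C).
— the jurors' parents: subject of the clause headed by 'needed'; is c-commanded by the pronoun; coreference would bind this R-expression — blocked (Principle C).
— the twins: subject of the matrix clause; c-commands the pronoun but lies outside its binding domain — allowed.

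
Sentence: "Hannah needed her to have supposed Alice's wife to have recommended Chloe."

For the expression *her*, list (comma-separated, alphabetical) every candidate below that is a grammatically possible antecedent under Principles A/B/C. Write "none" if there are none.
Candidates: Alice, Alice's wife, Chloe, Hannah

none

*her* is a pronoun; Principle B requires it to be free in its binding domain — the matrix clause.
— Alice: possessor inside the subject DP of the clause headed by 'recommended'; is c-commanded by the pronoun; coreference would bind this R-expression — blocked (Principle C).
— Alice's wife: subject of the clause headed by 'recommended'; is c-commanded by the pronoun; coreference would bind this R-expression — blocked (Principle C).
— Chloe: object of the clause headed by 'recommended'; is c-commanded by the pronoun; coreference would bind this R-expression — blocked (Principle C).
— Hannah: subject of the matrix clause; c-commands the pronoun within its binding domain — blocked (Principle B).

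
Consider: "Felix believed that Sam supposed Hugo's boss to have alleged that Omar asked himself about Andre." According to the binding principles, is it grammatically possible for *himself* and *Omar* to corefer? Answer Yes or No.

Yes

*himself* is a reflexive; Principle A requires it to be bound within its binding domain — the clause headed by 'asked'.
— Omar: subject of the clause headed by 'asked'; c-commands the reflexive within its binding domain — allowed (Principle A).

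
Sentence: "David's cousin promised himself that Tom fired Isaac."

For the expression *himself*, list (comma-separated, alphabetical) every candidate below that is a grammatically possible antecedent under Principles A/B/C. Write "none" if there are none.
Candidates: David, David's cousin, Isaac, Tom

*himself* is a reflexive; Principle A requires it to be bound within its binding domain — the matrix clause.
— David: possessor inside the subject DP of the matrix clause; does not c-command the reflexive — cannot bind it (Principle A).
— David's cousin: subject of the matrix clause; c-commands the reflexive within its binding domain — allowed (Principle A).
— Isaac: object of the clause headed by 'fired'; does not c-command the reflexive — cannot bind it (Principle A).
— Tom: subject of the clause headed by 'fired'; does not c-command the reflexive — cannot bind it (Principle A).

David's cousin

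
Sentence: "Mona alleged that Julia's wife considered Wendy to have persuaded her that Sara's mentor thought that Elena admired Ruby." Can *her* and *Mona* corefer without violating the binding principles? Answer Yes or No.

Yes

*Mona* is an R-expression; Principle C requires it to be free (not bound by any c-commanding expression).
— her: object of the clause headed by 'persuaded'; the pronoun does not c-command the R-expression — coreference allowed.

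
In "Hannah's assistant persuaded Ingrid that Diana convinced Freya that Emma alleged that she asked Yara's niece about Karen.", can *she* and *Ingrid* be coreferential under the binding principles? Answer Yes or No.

*Ingrid* is an R-expression; Principle C requires it to be free (not bound by any c-commanding expression).
— she: subject of the clause headed by 'asked'; the pronoun does not c-command the R-expression — coreference allowed.

Yes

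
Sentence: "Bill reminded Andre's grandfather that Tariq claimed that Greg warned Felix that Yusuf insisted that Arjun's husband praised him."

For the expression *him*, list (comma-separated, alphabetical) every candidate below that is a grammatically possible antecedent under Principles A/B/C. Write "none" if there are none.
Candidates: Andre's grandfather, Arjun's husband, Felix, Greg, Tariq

Andre's grandfather, Felix, Greg, Tariq

*him* is a pronoun; Principle B requires it to be free in its binding domain — the clause headed by 'praised'.
— Andre's grandfather: object of the matrix clause; c-commands the pronoun but lies outside its binding domain — allowed.
— Arjun's husband: subject of the clause headed by 'praised'; c-commands the pronoun within its binding domain — blocked (Principle B).
— Felix: object of the clause headed by 'warned'; c-commands the pronoun but lies outside its binding domain — allowed.
— Greg: subject of the clause headed by 'warned'; c-commands the pronoun but lies outside its binding domain — allowed.
— Tariq: subject of the clause headed by 'claimed'; c-commands the pronoun but lies outside its binding domain — allowed.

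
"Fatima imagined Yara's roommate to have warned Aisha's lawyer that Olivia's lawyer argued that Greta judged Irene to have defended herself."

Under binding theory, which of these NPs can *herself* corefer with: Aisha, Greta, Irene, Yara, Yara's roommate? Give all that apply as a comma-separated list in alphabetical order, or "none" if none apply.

*herself* is a reflexive; Principle A requires it to be bound within its binding domain — the clause headed by 'defended'.
— Aisha: possessor inside the object DP of the clause headed by 'warned'; does not c-command the reflexive — cannot bind it (Principle A).
— Greta: subject of the clause headed by 'judged'; c-commands the reflexive but lies outside its binding domain — cannot bind it (Principle A).
— Irene: subject of the clause headed by 'defended'; c-commands the reflexive within its binding domain — allowed (Principle A).
— Yara: possessor inside the subject DP of the clause headed by 'warned'; does not c-command the reflexive — cannot bind it (Principle A).
— Yara's roommate: subject of the clause headed by 'warned'; c-commands the reflexive but lies outside its binding domain — cannot bind it (Principle A).

Irene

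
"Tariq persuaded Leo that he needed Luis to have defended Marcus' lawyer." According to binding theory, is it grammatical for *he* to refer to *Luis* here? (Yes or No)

*Luis* is an R-expression; Principle C requires it to be free (not bound by any c-commanding expression).
— he: subject of the clause headed by 'needed'; the pronoun c-commands the R-expression — coreference blocked (Principle C).

No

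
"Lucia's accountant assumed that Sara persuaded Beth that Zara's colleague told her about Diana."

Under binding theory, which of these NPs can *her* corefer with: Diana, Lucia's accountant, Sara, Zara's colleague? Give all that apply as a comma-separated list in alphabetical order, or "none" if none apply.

*her* is a pronoun; Principle B requires it to be free in its binding domain — the clause headed by 'told'.
— Diana: second object of the clause headed by 'told'; is c-commanded by the pronoun; coreference would bind this R-expression — blocked (Principle C).
— Lucia's accountant: subject of the matrix clause; c-commands the pronoun but lies outside its binding domain — allowed.
— Sara: subject of the clause headed by 'persuaded'; c-commands the pronoun but lies outside its binding domain — allowed.
— Zara's colleague: subject of the clause headed by 'told'; c-commands the pronoun within its binding domain — blocked (Principle B).

Lucia's accountant, Sara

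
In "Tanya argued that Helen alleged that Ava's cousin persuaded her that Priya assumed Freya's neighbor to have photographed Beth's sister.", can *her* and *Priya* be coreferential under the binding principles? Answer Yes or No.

*Priya* is an R-expression; Principle C requires it to be free (not bound by any c-commanding expression).
— her: object of the clause headed by 'persuaded'; the pronoun c-commands the R-expression — coreference blocked (Principle C).

No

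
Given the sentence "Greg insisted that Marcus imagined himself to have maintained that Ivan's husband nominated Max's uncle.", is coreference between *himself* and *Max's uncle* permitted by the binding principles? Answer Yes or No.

*himself* is a reflexive; Principle A requires it to be bound within its binding domain — the clause headed by 'imagined'.
— Max's uncle: object of the clause headed by 'nominated'; does not c-command the reflexive — cannot bind it (Principle A).

No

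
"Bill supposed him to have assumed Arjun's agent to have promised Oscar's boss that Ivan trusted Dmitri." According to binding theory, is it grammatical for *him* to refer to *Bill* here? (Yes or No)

No

*Bill* is an R-expression; Principle C requires it to be free (not bound by any c-commanding expression).
— him: subject of the clause headed by 'assumed'; the R-expression locally c-commands the pronoun — coreference blocked (Principle B on the pronoun).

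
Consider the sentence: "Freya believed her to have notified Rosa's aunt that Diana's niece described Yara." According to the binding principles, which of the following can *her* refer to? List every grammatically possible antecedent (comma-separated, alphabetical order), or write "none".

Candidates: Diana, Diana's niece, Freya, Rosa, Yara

none

*her* is a pronoun; Principle B requires it to be free in its binding domain — the matrix clause.
— Diana: possessor inside the subject DP of the clause headed by 'described'; is c-commanded by the pronoun; coreference would bind this R-expression — blocked (Principle C).
— Diana's niece: subject of the clause headed by 'described'; is c-commanded by the pronoun; coreference would bind this R-expression — blocked (Principle C).
— Freya: subject of the matrix clause; c-commands the pronoun within its binding domain — blocked (Principle B).
— Rosa: possessor inside the object DP of the clause headed by 'notified'; is c-commanded by the pronoun; coreference would bind this R-expression — blocked (Principle C).
— Yara: object of the clause headed by 'described'; is c-commanded by the pronoun; coreference would bind this R-expression — blocked (Principle C).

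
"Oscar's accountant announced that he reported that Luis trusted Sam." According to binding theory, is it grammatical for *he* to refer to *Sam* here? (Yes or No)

*Sam* is an R-expression; Principle C requires it to be free (not bound by any c-commanding expression).
— he: subject of the clause headed by 'reported'; the pronoun c-commands the R-expression — coreference blocked (Principle C).

No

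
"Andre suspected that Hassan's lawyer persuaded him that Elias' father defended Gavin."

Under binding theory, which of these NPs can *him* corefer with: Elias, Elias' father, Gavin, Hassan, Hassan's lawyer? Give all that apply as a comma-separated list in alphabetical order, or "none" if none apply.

*him* is a pronoun; Principle B requires it to be free in its binding domain — the clause headed by 'persuaded'.
— Elias: possessor inside the subject DP of the clause headed by 'defended'; is c-commanded by the pronoun; coreference would bind this R-expression — blocked (Principle C).
— Elias' father: subject of the clause headed by 'defended'; is c-commanded by the pronoun; coreference would bind this R-expression — blocked (Principle C).
— Gavin: object of the clause headed by 'defended'; is c-commanded by the pronoun; coreference would bind this R-expression — blocked (Principle C).
— Hassan: possessor inside the subject DP of the clause headed by 'persuaded'; does not c-command the pronoun — Principle B does not apply; allowed.
— Hassan's lawyer: subject of the clause headed by 'persuaded'; c-commands the pronoun within its binding domain — blocked (Principle B).

Hassan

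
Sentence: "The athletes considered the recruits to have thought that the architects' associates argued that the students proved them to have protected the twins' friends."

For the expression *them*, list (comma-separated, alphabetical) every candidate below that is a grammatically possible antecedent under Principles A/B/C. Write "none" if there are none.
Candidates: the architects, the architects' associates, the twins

*them* is a pronoun; Principle B requires it to be free in its binding domain — the clause headed by 'proved'.
— the architects: possessor inside the subject DP of the clause headed by 'argued'; does not c-command the pronoun — Principle B does not apply; allowed.
— the architects' associates: subject of the clause headed by 'argued'; c-commands the pronoun but lies outside its binding domain — allowed.
— the twins: possessor inside the object DP of the clause headed by 'protected'; is c-commanded by the pronoun; coreference would bind this R-expression — blocked (Principle C).

the architects, the architects' associates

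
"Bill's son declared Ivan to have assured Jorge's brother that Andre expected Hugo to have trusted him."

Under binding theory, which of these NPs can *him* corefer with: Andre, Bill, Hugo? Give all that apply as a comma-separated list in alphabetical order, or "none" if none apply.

Andre, Bill

*him* is a pronoun; Principle B requires it to be free in its binding domain — the clause headed by 'trusted'.
— Andre: subject of the clause headed by 'expected'; c-commands the pronoun but lies outside its binding domain — allowed.
— Bill: possessor inside the subject DP of the matrix clause; does not c-command the pronoun — Principle B does not apply; allowed.
— Hugo: subject of the clause headed by 'trusted'; c-commands the pronoun within its binding domain — blocked (Principle B).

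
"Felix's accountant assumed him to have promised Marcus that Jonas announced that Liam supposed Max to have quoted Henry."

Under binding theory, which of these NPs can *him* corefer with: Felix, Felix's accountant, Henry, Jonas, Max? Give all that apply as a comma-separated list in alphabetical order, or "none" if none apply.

*him* is a pronoun; Principle B requires it to be free in its binding domain — the matrix clause.
— Felix: possessor inside the subject DP of the matrix clause; does not c-command the pronoun — Principle B does not apply; allowed.
— Felix's accountant: subject of the matrix clause; c-commands the pronoun within its binding domain — blocked (Principle B).
— Henry: object of the clause headed by 'quoted'; is c-commanded by the pronoun; coreference would bind this R-expression — blocked (Principle C).
— Jonas: subject of the clause headed by 'announced'; is c-commanded by the pronoun; coreference would bind this R-expression — blocked (Principle C).
— Max: subject of the clause headed by 'quoted'; is c-commanded by the pronoun; coreference would bind this R-expression — blocked (Principle C).

Felix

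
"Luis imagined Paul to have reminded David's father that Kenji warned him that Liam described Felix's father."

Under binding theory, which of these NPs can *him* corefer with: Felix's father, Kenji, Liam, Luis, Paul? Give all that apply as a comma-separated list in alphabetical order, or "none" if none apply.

Luis, Paul

*him* is a pronoun; Principle B requires it to be free in its binding domain — the clause headed by 'warned'.
— Felix's father: object of the clause headed by 'described'; is c-commanded by the pronoun; coreference would bind this R-expression — blocked (Principle C).
— Kenji: subject of the clause headed by 'warned'; c-commands the pronoun within its binding domain — blocked (Principle B).
— Liam: subject of the clause headed by 'described'; is c-commanded by the pronoun; coreference would bind this R-expression — blocked (Principle C).
— Luis: subject of the matrix clause; c-commands the pronoun but lies outside its binding domain — allowed.
— Paul: subject of the clause headed by 'reminded'; c-commands the pronoun but lies outside its binding domain — allowed.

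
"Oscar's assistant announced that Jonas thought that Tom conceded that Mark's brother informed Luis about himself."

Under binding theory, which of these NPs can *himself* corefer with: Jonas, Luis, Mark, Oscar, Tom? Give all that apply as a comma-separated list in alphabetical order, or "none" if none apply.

*himself* is a reflexive; Principle A requires it to be bound within its binding domain — the clause headed by 'informed'.
— Jonas: subject of the clause headed by 'thought'; c-commands the reflexive but lies outside its binding domain — cannot bind it (Principle A).
— Luis: object of the clause headed by 'informed'; c-commands the reflexive within its binding domain — allowed (Principle A).
— Mark: possessor inside the subject DP of the clause headed by 'informed'; does not c-command the reflexive — cannot bind it (Principle A).
— Oscar: possessor inside the subject DP of the matrix clause; does not c-command the reflexive — cannot bind it (Principle A).
— Tom: subject of the clause headed by 'conceded'; c-commands the reflexive but lies outside its binding domain — cannot bind it (Principle A).

Luis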